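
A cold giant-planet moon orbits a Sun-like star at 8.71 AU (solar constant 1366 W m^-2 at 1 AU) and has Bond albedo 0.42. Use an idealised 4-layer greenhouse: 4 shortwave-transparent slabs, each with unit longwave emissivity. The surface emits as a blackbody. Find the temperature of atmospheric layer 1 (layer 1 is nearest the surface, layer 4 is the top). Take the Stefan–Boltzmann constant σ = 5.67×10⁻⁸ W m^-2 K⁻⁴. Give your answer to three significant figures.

116 kelvin

By the inverse-square law, S = 1366/8.71² = 18.01 W m^-2.
OLR = S(1−α)/4 = 2.611 W m^-2; the top layer radiates at T_e = 82.38 K.
In the N-layer model, layer k (counted from the surface) has T_k = (N+1−k)^(1/4)·T_e.
With k = 1: T_1 = (4+1−1)^¼·82.38 K = 116.5 K.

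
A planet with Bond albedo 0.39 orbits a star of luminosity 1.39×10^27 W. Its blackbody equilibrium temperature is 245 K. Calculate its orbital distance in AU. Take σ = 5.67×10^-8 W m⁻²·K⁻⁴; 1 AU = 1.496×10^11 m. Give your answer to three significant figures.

1.92 AU

The flux needed for this T is 4σT⁴/(1−0.39) = 1340 W m⁻².
S = L/(4πd²) → d = √(L/4πS) = √(1.39×10^27/(4π·1340)) = 2.874×10^11 m = 1.921 AU.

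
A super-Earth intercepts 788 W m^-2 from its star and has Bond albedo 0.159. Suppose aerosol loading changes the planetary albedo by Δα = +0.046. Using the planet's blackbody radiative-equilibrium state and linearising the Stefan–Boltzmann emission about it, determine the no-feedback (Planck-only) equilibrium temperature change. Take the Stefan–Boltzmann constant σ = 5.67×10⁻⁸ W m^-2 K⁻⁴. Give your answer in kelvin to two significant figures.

-3.2 K

Unperturbed T_e = [788.0·(1−0.159)/(4σ)]^¼ = 232.5 K.
TOA radiative forcing: ΔF = −S·Δα/4 = −788.0·(+0.046)/4 = -9.062 W m^-2.
Linearising σT⁴ gives d(σT⁴)/dT = 4σT_e³ = 2.850 W m^-2 per K.
ΔT₀ = ΔF/λ_P = -9.062/2.850 = -3.18 K.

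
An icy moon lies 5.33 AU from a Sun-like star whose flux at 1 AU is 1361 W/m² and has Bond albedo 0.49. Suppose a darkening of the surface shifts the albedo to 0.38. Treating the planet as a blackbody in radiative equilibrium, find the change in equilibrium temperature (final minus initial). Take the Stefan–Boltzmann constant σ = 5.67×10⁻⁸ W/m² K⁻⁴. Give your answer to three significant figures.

Irradiance scales as 1/d², so S = 1361 W/m² × (1/5.33)² = 47.91 W/m².
Before: T₁ = [47.91·0.51/(4σ)]^(1/4) = 101.9 K.
Final:   T₂ = [S(1−0.38)/(4σ)]^(1/4) = 107.0 K.
ΔT = T₂ − T₁ = 5.098 K.

5.10 K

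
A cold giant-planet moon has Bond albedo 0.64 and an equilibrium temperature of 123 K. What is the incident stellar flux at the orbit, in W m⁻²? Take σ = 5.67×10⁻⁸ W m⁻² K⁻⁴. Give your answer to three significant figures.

Invert the energy balance for S: S = 4σT⁴/(1−α).
The emitted flux is σT⁴ = 12.98 W m⁻².
So S = 4×12.98/(1−0.64) = 144.2 W m⁻².

144 W m⁻²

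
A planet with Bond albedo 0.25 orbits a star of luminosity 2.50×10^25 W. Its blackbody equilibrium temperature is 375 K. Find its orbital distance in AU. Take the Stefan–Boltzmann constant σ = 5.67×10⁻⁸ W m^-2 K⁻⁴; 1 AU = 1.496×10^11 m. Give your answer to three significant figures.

0.122 AU

The flux needed for this T is 4σT⁴/(1−0.25) = 5980 W m^-2.
Then d = [L/(4πS)]^(1/2) = 1.824×10^10 m, i.e. 0.1219 AU.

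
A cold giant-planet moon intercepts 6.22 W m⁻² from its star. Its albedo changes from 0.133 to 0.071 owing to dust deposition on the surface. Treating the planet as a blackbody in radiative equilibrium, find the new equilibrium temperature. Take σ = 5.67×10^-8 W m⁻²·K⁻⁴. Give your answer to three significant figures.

New equilibrium: T₂ = [(1−0.071)·6.220/(4σ)]^(1/4) = 71.05 K.

71.0 K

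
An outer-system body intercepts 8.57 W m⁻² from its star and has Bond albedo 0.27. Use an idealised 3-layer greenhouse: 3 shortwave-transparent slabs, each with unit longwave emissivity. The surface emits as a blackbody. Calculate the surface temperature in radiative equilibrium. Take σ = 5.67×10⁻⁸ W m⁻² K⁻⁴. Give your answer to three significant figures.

102 kelvin

Top-of-atmosphere balance: σT_e⁴ = S(1−α)/4 = 1.564 W m⁻² → T_e = 72.47 K.
For an N-layer opaque stack, T_s⁴ = (N+1)T_e⁴, hence T_s = (4)^(1/4)×72.47 K = 102.5 K.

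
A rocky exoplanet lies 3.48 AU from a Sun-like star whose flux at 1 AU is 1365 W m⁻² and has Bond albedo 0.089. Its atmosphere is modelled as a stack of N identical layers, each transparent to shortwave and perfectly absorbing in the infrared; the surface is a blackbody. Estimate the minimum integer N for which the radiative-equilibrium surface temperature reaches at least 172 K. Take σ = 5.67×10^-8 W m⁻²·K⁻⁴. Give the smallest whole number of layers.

1

Irradiance scales as 1/d², so S = 1365 W m⁻² × (1/3.48)² = 112.7 W m⁻².
Top-of-atmosphere balance: σT_e⁴ = S(1−α)/4 = 25.67 W m⁻² → T_e = 145.9 K.
Need (N+1)T_e⁴ ≥ T_s⁴, i.e. N+1 ≥ (172/145.9)⁴ = 1.933.
So N ≥ 0.933; the smallest integer is N = 1.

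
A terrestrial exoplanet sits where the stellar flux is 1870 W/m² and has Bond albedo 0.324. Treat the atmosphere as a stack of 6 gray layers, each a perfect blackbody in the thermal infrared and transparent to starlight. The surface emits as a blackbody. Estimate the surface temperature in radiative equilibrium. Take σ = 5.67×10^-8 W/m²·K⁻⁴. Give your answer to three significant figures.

Top-of-atmosphere balance: σT_e⁴ = S(1−α)/4 = 316.0 W/m² → T_e = 273.2 K.
Layer-by-layer balance gives σT_s⁴ = (N+1)σT_e⁴, so T_s = 7^¼·273.2 = 444.4 K.

444 K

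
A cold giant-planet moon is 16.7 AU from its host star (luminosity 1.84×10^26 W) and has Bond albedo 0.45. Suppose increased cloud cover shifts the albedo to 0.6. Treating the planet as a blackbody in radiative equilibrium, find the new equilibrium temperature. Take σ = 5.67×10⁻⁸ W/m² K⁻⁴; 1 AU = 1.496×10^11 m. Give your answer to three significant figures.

45.1 K

Orbital distance: d = 16.7 AU = 2.498×10^12 m.
S = L/(4πd²) = 2.346 W/m².
T₂ = [S(1−α₂)/(4σ)]^(1/4) = [2.346·0.4/(4σ)]^(1/4) = 45.10 K.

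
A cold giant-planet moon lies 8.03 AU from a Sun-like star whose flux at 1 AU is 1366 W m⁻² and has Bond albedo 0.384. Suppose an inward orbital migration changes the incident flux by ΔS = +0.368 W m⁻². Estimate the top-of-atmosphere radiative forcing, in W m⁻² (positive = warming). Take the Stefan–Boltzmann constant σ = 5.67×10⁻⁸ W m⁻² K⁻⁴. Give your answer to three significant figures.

By the inverse-square law, S = 1366/8.03² = 21.18 W m⁻².
ΔF = Δ[S(1−α)]/4 = (1−0.384)·+0.368/4 = 0.05667 W m⁻².

0.0567 W m⁻²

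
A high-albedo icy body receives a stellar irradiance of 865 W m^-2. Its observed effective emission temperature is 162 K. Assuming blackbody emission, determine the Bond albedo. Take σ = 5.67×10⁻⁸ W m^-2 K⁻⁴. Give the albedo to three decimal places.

From σT⁴ = S(1−α)/4 we invert for α: 1−α = 4σT⁴/S.
σT⁴ = 39.05 W m^-2, so 4σT⁴ = 156.2 W m^-2.
1−α = 156.2/865.0 = 0.1806, so α = 0.8194.

0.819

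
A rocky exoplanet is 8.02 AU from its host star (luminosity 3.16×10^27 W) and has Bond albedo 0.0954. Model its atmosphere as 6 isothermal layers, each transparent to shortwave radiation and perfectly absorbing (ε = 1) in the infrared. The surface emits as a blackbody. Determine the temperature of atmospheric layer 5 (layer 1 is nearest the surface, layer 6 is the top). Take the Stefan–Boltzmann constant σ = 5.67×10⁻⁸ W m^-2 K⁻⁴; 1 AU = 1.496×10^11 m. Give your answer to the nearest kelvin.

193 K

d = 8.02 × 1.496×10^11 m = 1.200×10^12 m.
Spreading L over a sphere of radius d: S = 3.16×10^27/(4π·1.20×10^12²) = 174.7 W m^-2.
The effective emission temperature is T_e = [S(1−α)/(4σ)]^¼ = 162.5 K.
The net upward flux σT_e⁴ is constant between every pair of levels, so T_k⁴ = (N+1−k)T_e⁴.
T_5 = (2)^(1/4)·162.5 = 193.2 K.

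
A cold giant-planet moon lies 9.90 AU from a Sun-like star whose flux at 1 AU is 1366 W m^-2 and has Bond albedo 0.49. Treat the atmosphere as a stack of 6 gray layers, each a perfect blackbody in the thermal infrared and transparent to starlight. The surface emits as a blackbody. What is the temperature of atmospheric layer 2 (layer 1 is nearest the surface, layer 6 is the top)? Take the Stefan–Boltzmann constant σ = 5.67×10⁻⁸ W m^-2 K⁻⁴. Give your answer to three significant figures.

112 kelvin

Flux at the orbit: S = 1366/(9.90)² = 13.94 W m^-2.
Top-of-atmosphere balance: σT_e⁴ = S(1−α)/4 = 1.777 W m^-2 → T_e = 74.82 K.
The net upward flux σT_e⁴ is constant between every pair of levels, so T_k⁴ = (N+1−k)T_e⁴.
With k = 2: T_2 = (6+1−2)^¼·74.82 K = 111.9 K.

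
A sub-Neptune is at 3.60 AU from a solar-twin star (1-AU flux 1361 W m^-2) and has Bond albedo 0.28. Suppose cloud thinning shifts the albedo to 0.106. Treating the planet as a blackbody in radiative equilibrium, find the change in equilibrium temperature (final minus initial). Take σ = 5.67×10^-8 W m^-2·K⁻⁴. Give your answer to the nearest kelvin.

8 K

By the inverse-square law, S = 1361/3.60² = 105.0 W m^-2.
Before: T₁ = [105.0·0.72/(4σ)]^(1/4) = 135.1 K.
Final:   T₂ = [S(1−0.106)/(4σ)]^(1/4) = 142.6 K.
ΔT = T₂ − T₁ = 7.514 K.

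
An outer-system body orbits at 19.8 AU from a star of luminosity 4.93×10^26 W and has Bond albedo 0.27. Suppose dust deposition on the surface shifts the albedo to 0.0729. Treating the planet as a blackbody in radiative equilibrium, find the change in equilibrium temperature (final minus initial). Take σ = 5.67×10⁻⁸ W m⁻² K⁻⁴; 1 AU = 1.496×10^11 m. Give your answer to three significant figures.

Orbital distance: d = 19.8 AU = 2.962×10^12 m.
Spreading L over a sphere of radius d: S = 4.93×10^26/(4π·2.96×10^12²) = 4.471 W m⁻².
Before: T₁ = [4.471·0.73/(4σ)]^(1/4) = 61.59 K.
Final:   T₂ = [S(1−0.0729)/(4σ)]^(1/4) = 65.39 K.
ΔT = T₂ − T₁ = 3.793 K.

3.79 K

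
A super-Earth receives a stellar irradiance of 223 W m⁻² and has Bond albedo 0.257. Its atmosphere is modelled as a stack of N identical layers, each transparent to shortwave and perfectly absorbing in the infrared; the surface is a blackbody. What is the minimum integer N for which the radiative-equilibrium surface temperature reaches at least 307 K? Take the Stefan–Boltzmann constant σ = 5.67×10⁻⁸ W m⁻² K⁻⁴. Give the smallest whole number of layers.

The effective emission temperature is T_e = [S(1−α)/(4σ)]^¼ = 164.4 K.
Need (N+1)T_e⁴ ≥ T_s⁴, i.e. N+1 ≥ (307/164.4)⁴ = 12.159.
The minimum whole number is N = 12.

12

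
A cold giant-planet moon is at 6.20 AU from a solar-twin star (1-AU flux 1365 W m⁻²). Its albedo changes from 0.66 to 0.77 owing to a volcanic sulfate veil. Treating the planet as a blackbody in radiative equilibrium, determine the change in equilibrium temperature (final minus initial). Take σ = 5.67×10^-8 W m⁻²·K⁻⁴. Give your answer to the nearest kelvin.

By the inverse-square law, S = 1365/6.20² = 35.51 W m⁻².
With α = 0.66, T₁ = 85.42 K.
Final:   T₂ = [S(1−0.77)/(4σ)]^(1/4) = 77.47 K.
Change: 77.47 − 85.42 = -7.952 K.

-8 K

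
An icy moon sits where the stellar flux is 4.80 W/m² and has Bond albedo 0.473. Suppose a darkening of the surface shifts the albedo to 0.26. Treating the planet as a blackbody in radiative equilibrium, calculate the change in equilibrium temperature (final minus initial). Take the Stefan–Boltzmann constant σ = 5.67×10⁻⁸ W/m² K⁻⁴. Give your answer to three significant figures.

Initial: T₁ = [S(1−0.473)/(4σ)]^(1/4) = 57.79 K.
Final:   T₂ = [S(1−0.26)/(4σ)]^(1/4) = 62.91 K.
ΔT = T₂ − T₁ = 5.118 K.

5.12 K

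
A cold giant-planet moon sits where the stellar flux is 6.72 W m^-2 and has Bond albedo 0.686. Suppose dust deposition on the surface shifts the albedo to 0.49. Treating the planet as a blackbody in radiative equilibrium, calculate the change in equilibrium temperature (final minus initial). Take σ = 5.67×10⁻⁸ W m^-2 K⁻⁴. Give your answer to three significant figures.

Initial: T₁ = [S(1−0.686)/(4σ)]^(1/4) = 55.23 K.
With α = 0.49, T₂ = 62.35 K.
ΔT = T₂ − T₁ = 7.120 K.

7.12 K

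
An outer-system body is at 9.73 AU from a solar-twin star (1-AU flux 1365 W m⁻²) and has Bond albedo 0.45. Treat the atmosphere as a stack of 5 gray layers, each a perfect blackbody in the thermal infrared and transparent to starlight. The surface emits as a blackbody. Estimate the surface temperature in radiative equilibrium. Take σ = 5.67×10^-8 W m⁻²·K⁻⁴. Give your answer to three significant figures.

By the inverse-square law, S = 1365/9.73² = 14.42 W m⁻².
OLR = S(1−α)/4 = 1.982 W m⁻²; the top layer radiates at T_e = 76.90 K.
With N = 5 opaque layers, T_s = (N+1)^(1/4)·T_e = 6^(1/4)·76.90 = 120.3 K.

120 kelvin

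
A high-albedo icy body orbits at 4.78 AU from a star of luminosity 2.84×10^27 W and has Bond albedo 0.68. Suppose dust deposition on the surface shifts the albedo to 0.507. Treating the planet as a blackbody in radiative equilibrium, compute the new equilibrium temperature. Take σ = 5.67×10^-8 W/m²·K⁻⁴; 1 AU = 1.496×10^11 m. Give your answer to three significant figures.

176 kelvin

d = 4.78 × 1.496×10^11 m = 7.151×10^11 m.
Spreading L over a sphere of radius d: S = 2.84×10^27/(4π·7.15×10^11²) = 442.0 W/m².
New equilibrium: T₂ = [(1−0.507)·442.0/(4σ)]^(1/4) = 176.1 K.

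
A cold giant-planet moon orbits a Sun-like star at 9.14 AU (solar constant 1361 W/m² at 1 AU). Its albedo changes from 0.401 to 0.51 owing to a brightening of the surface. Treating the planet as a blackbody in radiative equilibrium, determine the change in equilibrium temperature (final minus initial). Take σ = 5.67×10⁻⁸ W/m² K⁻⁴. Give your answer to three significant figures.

-3.97 K

Flux at the orbit: S = 1361/(9.14)² = 16.29 W/m².
With α = 0.401, T₁ = 80.99 K.
Final:   T₂ = [S(1−0.51)/(4σ)]^(1/4) = 77.02 K.
Change: 77.02 − 80.99 = -3.966 K.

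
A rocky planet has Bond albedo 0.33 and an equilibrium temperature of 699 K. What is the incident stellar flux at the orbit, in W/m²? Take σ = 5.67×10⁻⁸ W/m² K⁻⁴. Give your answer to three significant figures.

80800 W/m²

From S(1−α)/4 = σT⁴: S = 4σT⁴/(1−α).
σT⁴ = 5.67×10⁻⁸·(699)⁴ = 13540 W/m².
So S = 4×13540/(1−0.33) = 80810 W/m².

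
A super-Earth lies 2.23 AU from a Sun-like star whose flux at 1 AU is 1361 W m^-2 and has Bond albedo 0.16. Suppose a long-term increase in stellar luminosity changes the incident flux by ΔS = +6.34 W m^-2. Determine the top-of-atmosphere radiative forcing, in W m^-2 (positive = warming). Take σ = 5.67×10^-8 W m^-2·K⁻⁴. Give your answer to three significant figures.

Irradiance scales as 1/d², so S = 1361 W m^-2 × (1/2.23)² = 273.7 W m^-2.
Only a fraction (1−α) is absorbed and it's spread over 4πR², so ΔF = (1−α)ΔS/4 = 1.331 W m^-2.

1.33 W m^-2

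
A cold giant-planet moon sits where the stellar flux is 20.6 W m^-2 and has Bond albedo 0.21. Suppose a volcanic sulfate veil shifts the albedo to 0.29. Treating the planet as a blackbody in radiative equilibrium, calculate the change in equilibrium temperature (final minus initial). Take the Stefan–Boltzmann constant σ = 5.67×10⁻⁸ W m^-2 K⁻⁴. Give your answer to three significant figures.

With α = 0.21, T₁ = 92.04 K.
With α = 0.29, T₂ = 89.61 K.
Change: 89.61 − 92.04 = -2.424 K.

-2.42 K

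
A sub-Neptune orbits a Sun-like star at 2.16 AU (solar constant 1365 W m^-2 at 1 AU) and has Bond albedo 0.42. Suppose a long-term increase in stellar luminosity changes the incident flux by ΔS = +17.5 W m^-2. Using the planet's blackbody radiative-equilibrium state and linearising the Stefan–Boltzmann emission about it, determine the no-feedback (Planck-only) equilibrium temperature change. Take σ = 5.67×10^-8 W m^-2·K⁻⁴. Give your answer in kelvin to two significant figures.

2.5 K

Flux at the orbit: S = 1365/(2.16)² = 292.6 W m^-2.
The baseline emission temperature is T_e = 165.4 K.
TOA radiative forcing: ΔF = (1−α)ΔS/4 = 0.58·(+17.5)/4 = 2.538 W m^-2.
Planck response: λ_P = 4σT_e³ = 4·5.67×10⁻⁸·(165.4)³ = 1.026 W m^-2/K.
ΔT₀ = ΔF/λ_P = 2.538/1.026 = 2.47 K.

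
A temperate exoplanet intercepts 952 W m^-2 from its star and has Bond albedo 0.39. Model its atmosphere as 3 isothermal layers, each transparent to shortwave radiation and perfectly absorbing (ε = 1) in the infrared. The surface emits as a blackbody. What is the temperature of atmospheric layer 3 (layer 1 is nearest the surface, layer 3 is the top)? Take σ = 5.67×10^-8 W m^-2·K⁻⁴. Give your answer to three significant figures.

225 K

The effective emission temperature is T_e = [S(1−α)/(4σ)]^¼ = 224.9 K.
In the N-layer model, layer k (counted from the surface) has T_k = (N+1−k)^(1/4)·T_e.
With k = 3: T_3 = (3+1−3)^¼·224.9 K = 224.9 K.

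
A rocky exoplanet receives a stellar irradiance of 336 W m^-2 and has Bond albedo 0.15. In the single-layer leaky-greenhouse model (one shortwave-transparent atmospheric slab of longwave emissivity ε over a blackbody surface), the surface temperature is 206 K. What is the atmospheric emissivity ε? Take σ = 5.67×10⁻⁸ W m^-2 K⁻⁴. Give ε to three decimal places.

TOA balance gives T_e = 188.4 K.
T_s⁴ = T_e⁴·2/(2−ε) → ε = 2 − 2(T_e/T_s)⁴ = 2 − 2·(188.4/206)⁴ = 0.6015.

0.601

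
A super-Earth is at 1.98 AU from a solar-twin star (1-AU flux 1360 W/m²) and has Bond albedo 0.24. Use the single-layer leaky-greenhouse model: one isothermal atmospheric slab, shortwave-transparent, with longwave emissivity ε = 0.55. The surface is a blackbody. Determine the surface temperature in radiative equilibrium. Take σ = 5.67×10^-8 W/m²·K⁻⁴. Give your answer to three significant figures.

Flux at the orbit: S = 1360/(1.98)² = 346.9 W/m².
The planet radiates to space at T_e = [S(1−α)/(4σ)]^(1/4) = 184.6 K.
The surface balance (absorbed SW + ε·downward IR = σT_s⁴) with T_a⁴ = T_s⁴/2 reduces to T_s = T_e·[2/(2−ε)]^¼ = 200.1 K.

200 K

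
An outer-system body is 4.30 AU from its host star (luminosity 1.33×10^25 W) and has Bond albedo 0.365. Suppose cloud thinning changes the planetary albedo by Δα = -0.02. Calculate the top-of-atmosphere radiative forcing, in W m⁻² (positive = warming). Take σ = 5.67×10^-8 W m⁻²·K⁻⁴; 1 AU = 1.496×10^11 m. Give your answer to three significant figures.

Orbital distance: d = 4.30 AU = 6.433×10^11 m.
Flux at the orbit: S = L/(4πd²) = 1.33×10^25/(4π·(6.43×10^11)²) = 2.558 W m⁻².
TOA radiative forcing: ΔF = −S·Δα/4 = −2.558·(-0.02)/4 = 0.01279 W m⁻².

0.0128 W m⁻²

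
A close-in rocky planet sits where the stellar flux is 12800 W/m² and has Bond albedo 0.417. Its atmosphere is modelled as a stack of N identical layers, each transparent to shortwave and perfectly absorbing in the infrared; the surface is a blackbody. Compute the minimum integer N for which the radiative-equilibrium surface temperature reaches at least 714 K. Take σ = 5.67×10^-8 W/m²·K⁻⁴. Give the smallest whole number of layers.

OLR = S(1−α)/4 = 1866 W/m²; the top layer radiates at T_e = 425.9 K.
T_s = (N+1)^(1/4)·T_e ≥ 714 K requires N+1 ≥ (T_s/T_e)⁴ = (714/425.9)⁴ = 7.899.
The minimum whole number is N = 7.

7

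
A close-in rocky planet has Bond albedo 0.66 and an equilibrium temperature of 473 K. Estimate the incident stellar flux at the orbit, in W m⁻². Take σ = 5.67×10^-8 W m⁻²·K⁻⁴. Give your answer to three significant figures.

33400 W m⁻²

From S(1−α)/4 = σT⁴: S = 4σT⁴/(1−α).
The emitted flux is σT⁴ = 2838 W m⁻².
So S = 4×2838/(1−0.66) = 33390 W m⁻².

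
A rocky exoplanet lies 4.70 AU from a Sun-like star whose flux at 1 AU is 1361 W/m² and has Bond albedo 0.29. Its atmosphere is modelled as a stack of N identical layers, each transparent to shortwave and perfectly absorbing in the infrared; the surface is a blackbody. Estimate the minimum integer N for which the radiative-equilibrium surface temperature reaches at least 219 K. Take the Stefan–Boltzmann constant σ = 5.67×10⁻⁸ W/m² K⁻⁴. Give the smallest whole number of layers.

11

Irradiance scales as 1/d², so S = 1361 W/m² × (1/4.70)² = 61.61 W/m².
OLR = S(1−α)/4 = 10.94 W/m²; the top layer radiates at T_e = 117.8 K.
Since T_s⁴ = (N+1)T_e⁴, we need N ≥ (T_s/T_e)⁴ − 1 = 10.926.
The minimum whole number is N = 11.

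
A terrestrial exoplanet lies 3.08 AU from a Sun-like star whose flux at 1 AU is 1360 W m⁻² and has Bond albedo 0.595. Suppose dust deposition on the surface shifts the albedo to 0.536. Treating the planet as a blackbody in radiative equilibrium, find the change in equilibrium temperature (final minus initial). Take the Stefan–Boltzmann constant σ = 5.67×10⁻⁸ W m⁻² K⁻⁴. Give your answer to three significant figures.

4.37 K

Irradiance scales as 1/d², so S = 1360 W m⁻² × (1/3.08)² = 143.4 W m⁻².
With α = 0.595, T₁ = 126.5 K.
Final:   T₂ = [S(1−0.536)/(4σ)]^(1/4) = 130.9 K.
Change: 130.9 − 126.5 = 4.375 K.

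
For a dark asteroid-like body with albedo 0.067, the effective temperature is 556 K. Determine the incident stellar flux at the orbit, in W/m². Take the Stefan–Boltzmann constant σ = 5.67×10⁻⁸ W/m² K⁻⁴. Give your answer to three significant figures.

Invert the energy balance for S: S = 4σT⁴/(1−α).
The emitted flux is σT⁴ = 5419 W/m².
So S = 4×5419/(1−0.067) = 23230 W/m².

23200 W/m²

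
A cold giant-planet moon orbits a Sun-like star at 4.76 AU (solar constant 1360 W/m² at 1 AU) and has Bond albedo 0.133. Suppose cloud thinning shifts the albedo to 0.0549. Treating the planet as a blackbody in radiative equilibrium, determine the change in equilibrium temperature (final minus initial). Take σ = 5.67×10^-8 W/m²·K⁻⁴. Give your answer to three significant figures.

2.68 K

Irradiance scales as 1/d², so S = 1360 W/m² × (1/4.76)² = 60.02 W/m².
With α = 0.133, T₁ = 123.1 K.
Final:   T₂ = [S(1−0.0549)/(4σ)]^(1/4) = 125.8 K.
Change: 125.8 − 123.1 = 2.683 K.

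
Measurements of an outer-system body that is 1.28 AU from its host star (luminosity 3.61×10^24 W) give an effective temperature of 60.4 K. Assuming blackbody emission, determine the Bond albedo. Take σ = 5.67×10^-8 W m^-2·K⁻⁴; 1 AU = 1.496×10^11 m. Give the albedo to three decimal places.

Orbital distance: d = 1.28 AU = 1.915×10^11 m.
S = L/(4πd²) = 7.835 W m^-2.
From σT⁴ = S(1−α)/4 we invert for α: 1−α = 4σT⁴/S.
4σT⁴ = 4·5.67×10⁻⁸·(60.4)⁴ = 3.018 W m^-2.
Hence α = 1 − 3.018/7.835 = 0.6147.

0.615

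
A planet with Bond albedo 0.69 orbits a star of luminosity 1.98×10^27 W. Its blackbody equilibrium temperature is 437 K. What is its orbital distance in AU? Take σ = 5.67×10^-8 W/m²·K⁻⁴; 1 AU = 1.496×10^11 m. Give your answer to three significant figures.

The flux needed for this T is 4σT⁴/(1−0.69) = 26680 W/m².
From L = 4πd²S, d = √(1.98×10^27/(4π·26680)) = 7.685×10^10 m = 0.5137 AU.

0.514 AU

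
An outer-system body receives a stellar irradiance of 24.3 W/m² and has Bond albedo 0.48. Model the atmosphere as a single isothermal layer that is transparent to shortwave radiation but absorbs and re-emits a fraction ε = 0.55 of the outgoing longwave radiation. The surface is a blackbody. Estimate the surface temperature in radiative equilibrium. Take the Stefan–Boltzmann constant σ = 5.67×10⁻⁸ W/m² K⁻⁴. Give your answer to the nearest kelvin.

94 kelvin

At the top of the atmosphere, σT_e⁴ = S(1−α)/4 = 3.159 W/m², giving T_e = 86.40 K.
For a single slab of emissivity ε, T_s⁴ = 2T_e⁴/(2−ε); thus T_s = 86.40·(1.379)^(1/4) = 93.63 K.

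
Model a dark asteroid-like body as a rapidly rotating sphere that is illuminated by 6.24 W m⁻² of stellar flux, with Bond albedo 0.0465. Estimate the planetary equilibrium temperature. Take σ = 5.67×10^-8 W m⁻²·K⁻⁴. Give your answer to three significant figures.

71.6 K

The planet absorbs (1−α)S over its disc πR² and re-emits over 4πR², so the mean absorbed flux is (1−0.0465)·6.240/4 = 1.487 W m⁻².
Balancing against σT⁴: T = (1.487/5.67×10⁻⁸)^(1/4) = 71.57 K.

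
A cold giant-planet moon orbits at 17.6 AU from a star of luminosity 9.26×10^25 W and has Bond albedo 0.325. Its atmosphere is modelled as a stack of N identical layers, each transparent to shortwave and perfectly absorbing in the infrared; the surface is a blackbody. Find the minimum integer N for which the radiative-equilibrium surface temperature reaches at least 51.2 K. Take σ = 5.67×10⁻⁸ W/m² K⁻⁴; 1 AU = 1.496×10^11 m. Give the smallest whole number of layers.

2

Orbital distance: d = 17.6 AU = 2.633×10^12 m.
S = L/(4πd²) = 1.063 W/m².
Top-of-atmosphere balance: σT_e⁴ = S(1−α)/4 = 0.1794 W/m² → T_e = 42.17 K.
Since T_s⁴ = (N+1)T_e⁴, we need N ≥ (T_s/T_e)⁴ − 1 = 1.172.
So N ≥ 1.172; the smallest integer is N = 2.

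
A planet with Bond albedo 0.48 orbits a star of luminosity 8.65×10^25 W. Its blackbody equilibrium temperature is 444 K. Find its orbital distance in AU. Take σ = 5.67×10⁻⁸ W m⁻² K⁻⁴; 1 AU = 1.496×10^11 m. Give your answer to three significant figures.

0.135 AU

Required flux: S = 4σT⁴/(1−α) = 16950 W m⁻².
Then d = [L/(4πS)]^(1/2) = 2.015×10^10 m, i.e. 0.1347 AU.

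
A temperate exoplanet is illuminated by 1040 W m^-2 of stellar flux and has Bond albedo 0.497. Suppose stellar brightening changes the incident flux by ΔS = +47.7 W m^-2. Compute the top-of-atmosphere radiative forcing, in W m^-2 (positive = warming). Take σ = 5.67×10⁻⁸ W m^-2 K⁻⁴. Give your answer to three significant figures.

6.00 W m^-2

TOA radiative forcing: ΔF = (1−α)ΔS/4 = 0.503·(+47.7)/4 = 5.998 W m^-2.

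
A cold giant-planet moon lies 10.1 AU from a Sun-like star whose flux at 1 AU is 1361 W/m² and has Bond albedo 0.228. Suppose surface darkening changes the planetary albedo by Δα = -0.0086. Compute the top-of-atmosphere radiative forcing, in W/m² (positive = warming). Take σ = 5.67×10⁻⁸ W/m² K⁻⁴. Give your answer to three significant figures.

By the inverse-square law, S = 1361/10.1² = 13.34 W/m².
ΔF = −(S/4)Δα = −(13.34/4)×(-0.0086) = 0.02868 W/m².

0.0287 W/m²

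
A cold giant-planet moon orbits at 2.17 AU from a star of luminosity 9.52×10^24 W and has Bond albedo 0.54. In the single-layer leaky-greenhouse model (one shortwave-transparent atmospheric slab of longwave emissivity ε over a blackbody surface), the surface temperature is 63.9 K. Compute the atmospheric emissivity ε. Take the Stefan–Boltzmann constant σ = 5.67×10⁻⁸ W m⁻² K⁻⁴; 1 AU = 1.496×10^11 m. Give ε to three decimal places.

Orbital distance: d = 2.17 AU = 3.246×10^11 m.
Flux at the orbit: S = L/(4πd²) = 9.52×10^24/(4π·(3.25×10^11)²) = 7.189 W m⁻².
Effective temperature: T_e = [S(1−α)/(4σ)]^(1/4) = 61.79 K.
Inverting T_s⁴ = 2T_e⁴/(2−ε): (T_e/T_s)⁴ = 0.8745, so ε = 2(1 − 0.8745) = 0.2510.

0.251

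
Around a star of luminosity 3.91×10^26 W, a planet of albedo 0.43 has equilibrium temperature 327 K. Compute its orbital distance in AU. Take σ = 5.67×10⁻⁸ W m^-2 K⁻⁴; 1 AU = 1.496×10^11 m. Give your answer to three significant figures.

0.553 AU

The flux needed for this T is 4σT⁴/(1−0.43) = 4549 W m^-2.
S = L/(4πd²) → d = √(L/4πS) = √(3.91×10^26/(4π·4549)) = 8.270×10^10 m = 0.5528 AU.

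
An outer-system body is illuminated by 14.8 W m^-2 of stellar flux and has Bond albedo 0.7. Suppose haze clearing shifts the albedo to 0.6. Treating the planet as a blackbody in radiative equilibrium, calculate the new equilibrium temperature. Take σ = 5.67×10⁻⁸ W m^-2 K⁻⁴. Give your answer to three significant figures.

New equilibrium: T₂ = [(1−0.6)·14.80/(4σ)]^(1/4) = 71.48 K.

71.5 K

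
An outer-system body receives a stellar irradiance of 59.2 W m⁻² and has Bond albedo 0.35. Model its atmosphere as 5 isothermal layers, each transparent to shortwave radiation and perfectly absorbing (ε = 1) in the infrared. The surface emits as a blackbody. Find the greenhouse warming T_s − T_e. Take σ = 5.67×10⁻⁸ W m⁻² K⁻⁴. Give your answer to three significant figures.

Top-of-atmosphere balance: σT_e⁴ = S(1−α)/4 = 9.620 W m⁻² → T_e = 114.1 K.
Surface: T_s = (6)^¼·T_e = 178.6 K.
Warming: T_s − T_e = 64.49 K.

64.5 kelvin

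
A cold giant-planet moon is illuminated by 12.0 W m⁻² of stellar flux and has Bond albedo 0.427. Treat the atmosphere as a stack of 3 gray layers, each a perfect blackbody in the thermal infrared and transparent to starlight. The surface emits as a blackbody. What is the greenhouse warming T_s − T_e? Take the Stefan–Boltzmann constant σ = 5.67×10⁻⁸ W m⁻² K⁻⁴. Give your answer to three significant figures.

The effective emission temperature is T_e = [S(1−α)/(4σ)]^¼ = 74.20 K.
T_s = (N+1)^(1/4)·T_e = 104.9 K.
Warming: T_s − T_e = 30.74 K.

30.7 K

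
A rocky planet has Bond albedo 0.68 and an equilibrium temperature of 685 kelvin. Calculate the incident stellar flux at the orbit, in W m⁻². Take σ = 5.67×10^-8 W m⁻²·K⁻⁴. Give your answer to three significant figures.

1.56×10^5 W m⁻²

Invert the energy balance for S: S = 4σT⁴/(1−α).
The emitted flux is σT⁴ = 12480 W m⁻².
So S = 4×12480/(1−0.68) = 1.560×10^5 W m⁻².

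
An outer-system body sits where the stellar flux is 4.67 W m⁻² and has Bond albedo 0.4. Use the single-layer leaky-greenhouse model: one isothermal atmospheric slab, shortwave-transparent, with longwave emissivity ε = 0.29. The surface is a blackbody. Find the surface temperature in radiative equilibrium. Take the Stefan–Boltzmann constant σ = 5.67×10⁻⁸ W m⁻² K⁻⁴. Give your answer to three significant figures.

Effective emission temperature (TOA balance): σT_e⁴ = S(1−α)/4 = 0.7005 W m⁻² → T_e = 59.29 K.
The surface balance (absorbed SW + ε·downward IR = σT_s⁴) with T_a⁴ = T_s⁴/2 reduces to T_s = T_e·[2/(2−ε)]^¼ = 61.65 K.

61.7 kelvin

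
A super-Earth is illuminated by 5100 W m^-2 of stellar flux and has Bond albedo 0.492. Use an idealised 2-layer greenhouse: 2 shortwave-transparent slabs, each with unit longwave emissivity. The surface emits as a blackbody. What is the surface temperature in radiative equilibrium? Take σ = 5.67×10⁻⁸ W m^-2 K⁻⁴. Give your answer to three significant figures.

430 kelvin

The effective emission temperature is T_e = [S(1−α)/(4σ)]^¼ = 326.9 K.
With N = 2 opaque layers, T_s = (N+1)^(1/4)·T_e = 3^(1/4)·326.9 = 430.3 K.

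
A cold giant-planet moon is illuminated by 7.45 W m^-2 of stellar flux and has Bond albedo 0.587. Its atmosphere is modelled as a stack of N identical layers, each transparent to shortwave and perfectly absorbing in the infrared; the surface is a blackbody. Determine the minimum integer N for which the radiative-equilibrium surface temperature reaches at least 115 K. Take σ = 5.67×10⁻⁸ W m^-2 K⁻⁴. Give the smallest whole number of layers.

Top-of-atmosphere balance: σT_e⁴ = S(1−α)/4 = 0.7692 W m^-2 → T_e = 60.69 K.
Need (N+1)T_e⁴ ≥ T_s⁴, i.e. N+1 ≥ (115/60.69)⁴ = 12.892.
Rounding up, N = 12.

12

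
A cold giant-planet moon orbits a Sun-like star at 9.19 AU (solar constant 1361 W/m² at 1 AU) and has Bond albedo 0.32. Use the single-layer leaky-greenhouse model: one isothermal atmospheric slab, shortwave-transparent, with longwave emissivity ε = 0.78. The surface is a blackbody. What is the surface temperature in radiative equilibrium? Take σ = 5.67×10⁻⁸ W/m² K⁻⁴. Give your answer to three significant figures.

By the inverse-square law, S = 1361/9.19² = 16.11 W/m².
Effective emission temperature (TOA balance): σT_e⁴ = S(1−α)/4 = 2.740 W/m² → T_e = 83.37 K.
Surface balance with a leaky layer gives σT_s⁴ = σT_e⁴·2/(2−ε), so T_s = T_e·[2/(2−0.78)]^(1/4) = 94.34 K.

94.3 K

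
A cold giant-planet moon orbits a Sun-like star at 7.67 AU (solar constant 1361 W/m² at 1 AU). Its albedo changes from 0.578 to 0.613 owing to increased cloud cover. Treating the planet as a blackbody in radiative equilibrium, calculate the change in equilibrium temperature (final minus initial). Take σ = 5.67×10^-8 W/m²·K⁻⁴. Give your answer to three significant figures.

By the inverse-square law, S = 1361/7.67² = 23.13 W/m².
With α = 0.578, T₁ = 81.00 K.
With α = 0.613, T₂ = 79.27 K.
Change: 79.27 − 81.00 = -1.734 K.

-1.73 K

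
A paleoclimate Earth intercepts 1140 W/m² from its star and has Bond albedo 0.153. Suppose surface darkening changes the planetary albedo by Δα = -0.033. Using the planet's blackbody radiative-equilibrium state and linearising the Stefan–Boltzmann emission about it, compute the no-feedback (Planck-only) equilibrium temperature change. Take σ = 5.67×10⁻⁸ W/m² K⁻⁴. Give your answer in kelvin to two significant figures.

2.5 kelvin

Reference equilibrium: T_e = [S(1−α)/(4σ)]^(1/4) = 255.4 K.
ΔF = −(S/4)Δα = −(1140/4)×(-0.033) = 9.405 W/m².
The Planck feedback parameter is 4σT_e³ = 3.780 W/m²/K.
ΔT₀ = ΔF/λ_P = 9.405/3.780 = 2.49 K.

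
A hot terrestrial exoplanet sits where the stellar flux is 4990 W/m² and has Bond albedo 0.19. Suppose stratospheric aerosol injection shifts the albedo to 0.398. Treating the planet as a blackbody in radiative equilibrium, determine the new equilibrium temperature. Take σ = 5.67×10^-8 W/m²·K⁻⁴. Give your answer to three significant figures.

T₂ = [S(1−α₂)/(4σ)]^(1/4) = [4990·0.602/(4σ)]^(1/4) = 339.2 K.

339 K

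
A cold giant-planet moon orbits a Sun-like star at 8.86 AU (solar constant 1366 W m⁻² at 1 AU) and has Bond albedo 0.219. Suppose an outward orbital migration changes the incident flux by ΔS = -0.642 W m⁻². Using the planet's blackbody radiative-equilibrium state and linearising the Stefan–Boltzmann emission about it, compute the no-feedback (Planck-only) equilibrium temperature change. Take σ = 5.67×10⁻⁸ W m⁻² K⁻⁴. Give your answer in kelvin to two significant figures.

-0.81 kelvin

Flux at the orbit: S = 1366/(8.86)² = 17.40 W m⁻².
The baseline emission temperature is T_e = 87.98 K.
TOA radiative forcing: ΔF = (1−α)ΔS/4 = 0.781·(-0.642)/4 = -0.1254 W m⁻².
Linearising σT⁴ gives d(σT⁴)/dT = 4σT_e³ = 0.1545 W m⁻² per K.
So ΔT₀ = -0.1254/0.1545 = -0.812 K.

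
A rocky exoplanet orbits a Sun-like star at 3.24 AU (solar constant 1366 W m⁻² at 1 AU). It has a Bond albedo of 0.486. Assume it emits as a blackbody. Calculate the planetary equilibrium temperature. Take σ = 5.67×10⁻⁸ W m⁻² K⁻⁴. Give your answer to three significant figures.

By the inverse-square law, S = 1366/3.24² = 130.1 W m⁻².
The planet absorbs (1−α)S over its disc πR² and re-emits over 4πR², so the mean absorbed flux is (1−0.486)·130.1/4 = 16.72 W m⁻².
In equilibrium σT⁴ equals this, so T = 131.0 K.

131 K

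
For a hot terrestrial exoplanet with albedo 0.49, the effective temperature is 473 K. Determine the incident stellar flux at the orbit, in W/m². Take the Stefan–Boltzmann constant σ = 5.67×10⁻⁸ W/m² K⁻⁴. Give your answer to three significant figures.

22300 W/m²

Invert the energy balance for S: S = 4σT⁴/(1−α).
σT⁴ = 5.67×10⁻⁸·(473)⁴ = 2838 W/m².
S = 4·2838/0.51 = 22260 W/m².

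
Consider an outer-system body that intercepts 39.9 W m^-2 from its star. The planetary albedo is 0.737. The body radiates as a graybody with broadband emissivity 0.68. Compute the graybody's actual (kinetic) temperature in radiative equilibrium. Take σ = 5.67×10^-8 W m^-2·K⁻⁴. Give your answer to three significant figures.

90.8 K

Absorbed flux (global mean): S(1−α)/4 = 39.90·0.263/4 = 2.623 W m^-2.
Radiative balance εσT⁴ = 2.623 gives T = [2.623/(0.68·σ)]^(1/4) = 90.82 K.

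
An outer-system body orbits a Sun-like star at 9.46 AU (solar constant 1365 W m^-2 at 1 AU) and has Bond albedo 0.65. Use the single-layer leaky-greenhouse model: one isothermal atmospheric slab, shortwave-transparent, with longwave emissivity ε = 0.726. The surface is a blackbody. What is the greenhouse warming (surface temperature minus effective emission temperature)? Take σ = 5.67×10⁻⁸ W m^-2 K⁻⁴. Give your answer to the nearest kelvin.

Flux at the orbit: S = 1365/(9.46)² = 15.25 W m^-2.
The planet radiates to space at T_e = [S(1−α)/(4σ)]^(1/4) = 69.65 K.
For a single slab of emissivity ε, T_s⁴ = 2T_e⁴/(2−ε); thus T_s = 69.65·(1.57)^(1/4) = 77.97 K.
Greenhouse warming: T_s − T_e = 8.313 K.

8 K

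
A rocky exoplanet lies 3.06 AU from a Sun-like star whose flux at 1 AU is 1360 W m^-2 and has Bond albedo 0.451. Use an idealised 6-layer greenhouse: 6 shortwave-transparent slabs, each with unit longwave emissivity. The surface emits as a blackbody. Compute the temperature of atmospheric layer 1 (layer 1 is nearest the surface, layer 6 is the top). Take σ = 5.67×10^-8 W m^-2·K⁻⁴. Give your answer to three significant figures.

By the inverse-square law, S = 1360/3.06² = 145.2 W m^-2.
The effective emission temperature is T_e = [S(1−α)/(4σ)]^¼ = 136.9 K.
In the N-layer model, layer k (counted from the surface) has T_k = (N+1−k)^(1/4)·T_e.
T_1 = (6)^(1/4)·136.9 = 214.3 K.

214 kelvin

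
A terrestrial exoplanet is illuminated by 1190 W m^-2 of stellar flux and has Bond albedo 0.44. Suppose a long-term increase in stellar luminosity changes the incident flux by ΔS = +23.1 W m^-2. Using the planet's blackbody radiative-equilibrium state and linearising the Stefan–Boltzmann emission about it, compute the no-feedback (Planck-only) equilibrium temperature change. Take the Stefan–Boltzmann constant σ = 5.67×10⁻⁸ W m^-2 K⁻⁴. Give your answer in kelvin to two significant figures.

1.1 K

Unperturbed T_e = [1190·(1−0.44)/(4σ)]^¼ = 232.8 K.
ΔF = Δ[S(1−α)]/4 = (1−0.44)·+23.1/4 = 3.234 W m^-2.
The Planck feedback parameter is 4σT_e³ = 2.862 W m^-2/K.
Hence the no-feedback warming is ΔF/(4σT_e³) = 1.13 K.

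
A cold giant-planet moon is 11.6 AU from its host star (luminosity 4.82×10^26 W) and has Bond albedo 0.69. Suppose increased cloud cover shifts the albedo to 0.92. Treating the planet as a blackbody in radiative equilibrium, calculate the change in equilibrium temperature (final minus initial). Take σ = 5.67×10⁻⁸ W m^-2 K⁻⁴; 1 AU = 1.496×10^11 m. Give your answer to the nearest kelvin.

d = 11.6 × 1.496×10^11 m = 1.735×10^12 m.
Flux at the orbit: S = L/(4πd²) = 4.82×10^26/(4π·(1.74×10^12)²) = 12.74 W m^-2.
Before: T₁ = [12.74·0.31/(4σ)]^(1/4) = 64.59 K.
Final:   T₂ = [S(1−0.92)/(4σ)]^(1/4) = 46.04 K.
ΔT = T₂ − T₁ = -18.56 K.

-19 kelvin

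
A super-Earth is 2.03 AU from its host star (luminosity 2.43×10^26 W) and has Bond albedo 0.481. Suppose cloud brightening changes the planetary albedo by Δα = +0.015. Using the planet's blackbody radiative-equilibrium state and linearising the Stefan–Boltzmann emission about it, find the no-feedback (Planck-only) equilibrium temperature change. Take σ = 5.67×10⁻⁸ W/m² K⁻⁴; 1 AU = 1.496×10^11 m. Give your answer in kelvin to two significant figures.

Orbital distance: d = 2.03 AU = 3.037×10^11 m.
S = L/(4πd²) = 209.7 W/m².
Unperturbed T_e = [209.7·(1−0.481)/(4σ)]^¼ = 148.0 K.
TOA radiative forcing: ΔF = −S·Δα/4 = −209.7·(+0.015)/4 = -0.7863 W/m².
Linearising σT⁴ gives d(σT⁴)/dT = 4σT_e³ = 0.7353 W/m² per K.
ΔT₀ = ΔF/λ_P = -0.7863/0.7353 = -1.07 K.

-1.1 kelvin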